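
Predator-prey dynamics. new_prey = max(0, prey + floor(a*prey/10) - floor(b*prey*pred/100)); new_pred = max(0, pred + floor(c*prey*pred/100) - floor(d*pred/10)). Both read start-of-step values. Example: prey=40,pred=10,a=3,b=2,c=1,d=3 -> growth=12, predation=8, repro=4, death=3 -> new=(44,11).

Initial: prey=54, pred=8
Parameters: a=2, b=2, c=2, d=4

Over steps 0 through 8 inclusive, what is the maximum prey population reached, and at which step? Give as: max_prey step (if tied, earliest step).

Answer: 56 1

Derivation:
Step 1: prey: 54+10-8=56; pred: 8+8-3=13
Step 2: prey: 56+11-14=53; pred: 13+14-5=22
Step 3: prey: 53+10-23=40; pred: 22+23-8=37
Step 4: prey: 40+8-29=19; pred: 37+29-14=52
Step 5: prey: 19+3-19=3; pred: 52+19-20=51
Step 6: prey: 3+0-3=0; pred: 51+3-20=34
Step 7: prey: 0+0-0=0; pred: 34+0-13=21
Step 8: prey: 0+0-0=0; pred: 21+0-8=13
Max prey = 56 at step 1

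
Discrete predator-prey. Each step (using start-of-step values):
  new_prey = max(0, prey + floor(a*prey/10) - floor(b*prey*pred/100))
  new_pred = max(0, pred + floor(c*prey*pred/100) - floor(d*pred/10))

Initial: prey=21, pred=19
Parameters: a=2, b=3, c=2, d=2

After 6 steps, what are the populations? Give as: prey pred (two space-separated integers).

Step 1: prey: 21+4-11=14; pred: 19+7-3=23
Step 2: prey: 14+2-9=7; pred: 23+6-4=25
Step 3: prey: 7+1-5=3; pred: 25+3-5=23
Step 4: prey: 3+0-2=1; pred: 23+1-4=20
Step 5: prey: 1+0-0=1; pred: 20+0-4=16
Step 6: prey: 1+0-0=1; pred: 16+0-3=13

Answer: 1 13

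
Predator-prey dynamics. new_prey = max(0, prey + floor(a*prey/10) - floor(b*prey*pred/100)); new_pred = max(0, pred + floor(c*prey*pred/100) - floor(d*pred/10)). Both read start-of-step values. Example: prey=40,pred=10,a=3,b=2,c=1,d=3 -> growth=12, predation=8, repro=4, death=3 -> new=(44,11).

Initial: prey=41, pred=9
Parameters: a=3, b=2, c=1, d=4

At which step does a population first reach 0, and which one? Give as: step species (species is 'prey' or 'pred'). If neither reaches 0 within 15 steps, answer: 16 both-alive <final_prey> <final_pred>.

Answer: 16 both-alive 16 9

Derivation:
Step 1: prey: 41+12-7=46; pred: 9+3-3=9
Step 2: prey: 46+13-8=51; pred: 9+4-3=10
Step 3: prey: 51+15-10=56; pred: 10+5-4=11
Step 4: prey: 56+16-12=60; pred: 11+6-4=13
Step 5: prey: 60+18-15=63; pred: 13+7-5=15
Step 6: prey: 63+18-18=63; pred: 15+9-6=18
Step 7: prey: 63+18-22=59; pred: 18+11-7=22
Step 8: prey: 59+17-25=51; pred: 22+12-8=26
Step 9: prey: 51+15-26=40; pred: 26+13-10=29
Step 10: prey: 40+12-23=29; pred: 29+11-11=29
Step 11: prey: 29+8-16=21; pred: 29+8-11=26
Step 12: prey: 21+6-10=17; pred: 26+5-10=21
Step 13: prey: 17+5-7=15; pred: 21+3-8=16
Step 14: prey: 15+4-4=15; pred: 16+2-6=12
Step 15: prey: 15+4-3=16; pred: 12+1-4=9
No extinction within 15 steps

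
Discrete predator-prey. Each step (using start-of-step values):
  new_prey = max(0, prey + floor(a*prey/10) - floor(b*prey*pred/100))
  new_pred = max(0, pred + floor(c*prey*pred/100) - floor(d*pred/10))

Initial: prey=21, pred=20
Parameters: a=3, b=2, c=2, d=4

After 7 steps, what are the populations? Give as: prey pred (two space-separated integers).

Step 1: prey: 21+6-8=19; pred: 20+8-8=20
Step 2: prey: 19+5-7=17; pred: 20+7-8=19
Step 3: prey: 17+5-6=16; pred: 19+6-7=18
Step 4: prey: 16+4-5=15; pred: 18+5-7=16
Step 5: prey: 15+4-4=15; pred: 16+4-6=14
Step 6: prey: 15+4-4=15; pred: 14+4-5=13
Step 7: prey: 15+4-3=16; pred: 13+3-5=11

Answer: 16 11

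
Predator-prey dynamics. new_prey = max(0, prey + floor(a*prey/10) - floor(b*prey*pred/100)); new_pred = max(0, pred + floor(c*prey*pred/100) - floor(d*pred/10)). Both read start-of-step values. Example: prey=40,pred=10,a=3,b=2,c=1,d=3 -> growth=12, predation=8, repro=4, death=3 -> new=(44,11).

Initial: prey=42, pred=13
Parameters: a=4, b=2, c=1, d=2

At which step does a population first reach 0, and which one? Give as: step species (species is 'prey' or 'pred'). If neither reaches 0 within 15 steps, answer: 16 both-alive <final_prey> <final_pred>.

Answer: 16 both-alive 1 11

Derivation:
Step 1: prey: 42+16-10=48; pred: 13+5-2=16
Step 2: prey: 48+19-15=52; pred: 16+7-3=20
Step 3: prey: 52+20-20=52; pred: 20+10-4=26
Step 4: prey: 52+20-27=45; pred: 26+13-5=34
Step 5: prey: 45+18-30=33; pred: 34+15-6=43
Step 6: prey: 33+13-28=18; pred: 43+14-8=49
Step 7: prey: 18+7-17=8; pred: 49+8-9=48
Step 8: prey: 8+3-7=4; pred: 48+3-9=42
Step 9: prey: 4+1-3=2; pred: 42+1-8=35
Step 10: prey: 2+0-1=1; pred: 35+0-7=28
Step 11: prey: 1+0-0=1; pred: 28+0-5=23
Step 12: prey: 1+0-0=1; pred: 23+0-4=19
Step 13: prey: 1+0-0=1; pred: 19+0-3=16
Step 14: prey: 1+0-0=1; pred: 16+0-3=13
Step 15: prey: 1+0-0=1; pred: 13+0-2=11
No extinction within 15 steps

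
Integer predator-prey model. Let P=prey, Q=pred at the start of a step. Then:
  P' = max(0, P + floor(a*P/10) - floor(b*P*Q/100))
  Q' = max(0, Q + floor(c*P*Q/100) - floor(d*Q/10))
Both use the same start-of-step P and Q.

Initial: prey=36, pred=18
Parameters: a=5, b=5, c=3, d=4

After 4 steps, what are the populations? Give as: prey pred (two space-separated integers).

Answer: 0 14

Derivation:
Step 1: prey: 36+18-32=22; pred: 18+19-7=30
Step 2: prey: 22+11-33=0; pred: 30+19-12=37
Step 3: prey: 0+0-0=0; pred: 37+0-14=23
Step 4: prey: 0+0-0=0; pred: 23+0-9=14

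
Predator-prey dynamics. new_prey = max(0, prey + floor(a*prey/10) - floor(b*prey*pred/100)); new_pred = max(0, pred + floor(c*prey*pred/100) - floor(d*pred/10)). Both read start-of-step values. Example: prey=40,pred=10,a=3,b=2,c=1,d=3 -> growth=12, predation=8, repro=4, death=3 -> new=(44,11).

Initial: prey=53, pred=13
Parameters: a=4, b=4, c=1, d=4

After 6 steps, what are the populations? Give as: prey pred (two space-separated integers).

Step 1: prey: 53+21-27=47; pred: 13+6-5=14
Step 2: prey: 47+18-26=39; pred: 14+6-5=15
Step 3: prey: 39+15-23=31; pred: 15+5-6=14
Step 4: prey: 31+12-17=26; pred: 14+4-5=13
Step 5: prey: 26+10-13=23; pred: 13+3-5=11
Step 6: prey: 23+9-10=22; pred: 11+2-4=9

Answer: 22 9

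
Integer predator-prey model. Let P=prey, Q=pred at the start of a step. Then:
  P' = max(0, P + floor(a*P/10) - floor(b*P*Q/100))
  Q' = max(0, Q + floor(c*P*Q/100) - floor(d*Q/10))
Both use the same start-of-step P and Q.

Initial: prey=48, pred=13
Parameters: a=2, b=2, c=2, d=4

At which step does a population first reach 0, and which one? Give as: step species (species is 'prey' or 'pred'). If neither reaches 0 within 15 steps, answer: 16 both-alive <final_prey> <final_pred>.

Step 1: prey: 48+9-12=45; pred: 13+12-5=20
Step 2: prey: 45+9-18=36; pred: 20+18-8=30
Step 3: prey: 36+7-21=22; pred: 30+21-12=39
Step 4: prey: 22+4-17=9; pred: 39+17-15=41
Step 5: prey: 9+1-7=3; pred: 41+7-16=32
Step 6: prey: 3+0-1=2; pred: 32+1-12=21
Step 7: prey: 2+0-0=2; pred: 21+0-8=13
Step 8: prey: 2+0-0=2; pred: 13+0-5=8
Step 9: prey: 2+0-0=2; pred: 8+0-3=5
Step 10: prey: 2+0-0=2; pred: 5+0-2=3
Step 11: prey: 2+0-0=2; pred: 3+0-1=2
Step 12: prey: 2+0-0=2; pred: 2+0-0=2
Steps 13-15: state stable at prey=2, pred=2 (no change)
No extinction within 15 steps

Answer: 16 both-alive 2 2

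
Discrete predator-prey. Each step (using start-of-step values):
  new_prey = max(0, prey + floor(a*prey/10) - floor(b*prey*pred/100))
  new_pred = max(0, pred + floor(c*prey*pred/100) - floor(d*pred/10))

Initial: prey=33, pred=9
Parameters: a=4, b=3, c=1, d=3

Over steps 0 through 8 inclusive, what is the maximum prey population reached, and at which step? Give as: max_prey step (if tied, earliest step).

Step 1: prey: 33+13-8=38; pred: 9+2-2=9
Step 2: prey: 38+15-10=43; pred: 9+3-2=10
Step 3: prey: 43+17-12=48; pred: 10+4-3=11
Step 4: prey: 48+19-15=52; pred: 11+5-3=13
Step 5: prey: 52+20-20=52; pred: 13+6-3=16
Step 6: prey: 52+20-24=48; pred: 16+8-4=20
Step 7: prey: 48+19-28=39; pred: 20+9-6=23
Step 8: prey: 39+15-26=28; pred: 23+8-6=25
Max prey = 52 at step 4

Answer: 52 4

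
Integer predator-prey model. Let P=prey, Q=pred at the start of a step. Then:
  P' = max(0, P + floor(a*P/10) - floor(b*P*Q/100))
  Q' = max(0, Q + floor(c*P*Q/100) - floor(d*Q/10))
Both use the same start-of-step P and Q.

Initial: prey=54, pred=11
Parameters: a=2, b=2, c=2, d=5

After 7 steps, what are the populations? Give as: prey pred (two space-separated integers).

Answer: 2 11

Derivation:
Step 1: prey: 54+10-11=53; pred: 11+11-5=17
Step 2: prey: 53+10-18=45; pred: 17+18-8=27
Step 3: prey: 45+9-24=30; pred: 27+24-13=38
Step 4: prey: 30+6-22=14; pred: 38+22-19=41
Step 5: prey: 14+2-11=5; pred: 41+11-20=32
Step 6: prey: 5+1-3=3; pred: 32+3-16=19
Step 7: prey: 3+0-1=2; pred: 19+1-9=11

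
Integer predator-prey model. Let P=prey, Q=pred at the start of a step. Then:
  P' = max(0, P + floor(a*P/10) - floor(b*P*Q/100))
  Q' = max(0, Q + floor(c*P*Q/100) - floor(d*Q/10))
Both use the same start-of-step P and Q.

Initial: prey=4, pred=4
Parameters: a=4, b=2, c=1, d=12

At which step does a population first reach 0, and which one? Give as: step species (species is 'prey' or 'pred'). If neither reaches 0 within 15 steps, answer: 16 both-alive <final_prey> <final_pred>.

Answer: 1 pred

Derivation:
Step 1: prey: 4+1-0=5; pred: 4+0-4=0
First extinction: pred at step 1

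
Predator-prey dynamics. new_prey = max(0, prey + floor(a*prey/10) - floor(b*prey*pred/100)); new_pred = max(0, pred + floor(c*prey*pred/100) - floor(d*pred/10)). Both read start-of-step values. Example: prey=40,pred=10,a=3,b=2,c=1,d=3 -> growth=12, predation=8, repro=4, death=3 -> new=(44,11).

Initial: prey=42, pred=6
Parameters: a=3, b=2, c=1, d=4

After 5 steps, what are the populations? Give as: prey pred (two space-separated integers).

Answer: 90 13

Derivation:
Step 1: prey: 42+12-5=49; pred: 6+2-2=6
Step 2: prey: 49+14-5=58; pred: 6+2-2=6
Step 3: prey: 58+17-6=69; pred: 6+3-2=7
Step 4: prey: 69+20-9=80; pred: 7+4-2=9
Step 5: prey: 80+24-14=90; pred: 9+7-3=13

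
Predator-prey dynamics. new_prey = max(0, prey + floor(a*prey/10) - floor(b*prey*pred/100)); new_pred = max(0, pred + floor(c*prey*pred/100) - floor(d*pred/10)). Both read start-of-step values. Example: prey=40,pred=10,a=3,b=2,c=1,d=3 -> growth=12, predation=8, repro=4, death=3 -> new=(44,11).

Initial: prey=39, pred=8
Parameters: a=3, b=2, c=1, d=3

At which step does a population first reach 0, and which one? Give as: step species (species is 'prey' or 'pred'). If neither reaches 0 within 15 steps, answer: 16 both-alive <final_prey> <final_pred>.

Answer: 16 both-alive 9 7

Derivation:
Step 1: prey: 39+11-6=44; pred: 8+3-2=9
Step 2: prey: 44+13-7=50; pred: 9+3-2=10
Step 3: prey: 50+15-10=55; pred: 10+5-3=12
Step 4: prey: 55+16-13=58; pred: 12+6-3=15
Step 5: prey: 58+17-17=58; pred: 15+8-4=19
Step 6: prey: 58+17-22=53; pred: 19+11-5=25
Step 7: prey: 53+15-26=42; pred: 25+13-7=31
Step 8: prey: 42+12-26=28; pred: 31+13-9=35
Step 9: prey: 28+8-19=17; pred: 35+9-10=34
Step 10: prey: 17+5-11=11; pred: 34+5-10=29
Step 11: prey: 11+3-6=8; pred: 29+3-8=24
Step 12: prey: 8+2-3=7; pred: 24+1-7=18
Step 13: prey: 7+2-2=7; pred: 18+1-5=14
Step 14: prey: 7+2-1=8; pred: 14+0-4=10
Step 15: prey: 8+2-1=9; pred: 10+0-3=7
No extinction within 15 steps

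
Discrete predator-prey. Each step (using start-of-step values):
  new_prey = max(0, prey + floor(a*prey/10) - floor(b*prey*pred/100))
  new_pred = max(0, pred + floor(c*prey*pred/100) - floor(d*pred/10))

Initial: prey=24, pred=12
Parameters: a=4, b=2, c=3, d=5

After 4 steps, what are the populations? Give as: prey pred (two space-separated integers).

Step 1: prey: 24+9-5=28; pred: 12+8-6=14
Step 2: prey: 28+11-7=32; pred: 14+11-7=18
Step 3: prey: 32+12-11=33; pred: 18+17-9=26
Step 4: prey: 33+13-17=29; pred: 26+25-13=38

Answer: 29 38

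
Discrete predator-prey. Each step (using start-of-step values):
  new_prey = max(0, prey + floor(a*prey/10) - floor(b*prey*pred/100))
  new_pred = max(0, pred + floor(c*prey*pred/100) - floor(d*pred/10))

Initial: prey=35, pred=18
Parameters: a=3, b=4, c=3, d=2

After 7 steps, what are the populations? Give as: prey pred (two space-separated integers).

Step 1: prey: 35+10-25=20; pred: 18+18-3=33
Step 2: prey: 20+6-26=0; pred: 33+19-6=46
Step 3: prey: 0+0-0=0; pred: 46+0-9=37
Step 4: prey: 0+0-0=0; pred: 37+0-7=30
Step 5: prey: 0+0-0=0; pred: 30+0-6=24
Step 6: prey: 0+0-0=0; pred: 24+0-4=20
Step 7: prey: 0+0-0=0; pred: 20+0-4=16

Answer: 0 16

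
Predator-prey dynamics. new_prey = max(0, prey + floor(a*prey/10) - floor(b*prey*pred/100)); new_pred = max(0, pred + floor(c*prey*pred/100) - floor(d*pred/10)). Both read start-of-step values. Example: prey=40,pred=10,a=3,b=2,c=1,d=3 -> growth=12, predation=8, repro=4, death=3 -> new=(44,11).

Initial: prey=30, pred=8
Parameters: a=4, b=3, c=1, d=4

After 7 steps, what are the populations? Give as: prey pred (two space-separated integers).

Step 1: prey: 30+12-7=35; pred: 8+2-3=7
Step 2: prey: 35+14-7=42; pred: 7+2-2=7
Step 3: prey: 42+16-8=50; pred: 7+2-2=7
Step 4: prey: 50+20-10=60; pred: 7+3-2=8
Step 5: prey: 60+24-14=70; pred: 8+4-3=9
Step 6: prey: 70+28-18=80; pred: 9+6-3=12
Step 7: prey: 80+32-28=84; pred: 12+9-4=17

Answer: 84 17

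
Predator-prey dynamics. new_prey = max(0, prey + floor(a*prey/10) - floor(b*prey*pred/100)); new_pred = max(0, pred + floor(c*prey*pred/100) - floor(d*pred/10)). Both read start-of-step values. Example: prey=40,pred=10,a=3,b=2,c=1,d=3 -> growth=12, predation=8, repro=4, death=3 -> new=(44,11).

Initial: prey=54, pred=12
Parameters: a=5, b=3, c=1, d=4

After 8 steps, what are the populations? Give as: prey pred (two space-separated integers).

Answer: 9 18

Derivation:
Step 1: prey: 54+27-19=62; pred: 12+6-4=14
Step 2: prey: 62+31-26=67; pred: 14+8-5=17
Step 3: prey: 67+33-34=66; pred: 17+11-6=22
Step 4: prey: 66+33-43=56; pred: 22+14-8=28
Step 5: prey: 56+28-47=37; pred: 28+15-11=32
Step 6: prey: 37+18-35=20; pred: 32+11-12=31
Step 7: prey: 20+10-18=12; pred: 31+6-12=25
Step 8: prey: 12+6-9=9; pred: 25+3-10=18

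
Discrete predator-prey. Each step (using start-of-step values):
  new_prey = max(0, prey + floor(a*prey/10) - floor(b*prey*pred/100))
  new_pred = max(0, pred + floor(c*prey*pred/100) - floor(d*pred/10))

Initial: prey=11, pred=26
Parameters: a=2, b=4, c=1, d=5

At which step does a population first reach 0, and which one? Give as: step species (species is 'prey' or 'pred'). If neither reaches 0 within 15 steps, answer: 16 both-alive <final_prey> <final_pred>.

Step 1: prey: 11+2-11=2; pred: 26+2-13=15
Step 2: prey: 2+0-1=1; pred: 15+0-7=8
Step 3: prey: 1+0-0=1; pred: 8+0-4=4
Step 4: prey: 1+0-0=1; pred: 4+0-2=2
Step 5: prey: 1+0-0=1; pred: 2+0-1=1
Step 6: prey: 1+0-0=1; pred: 1+0-0=1
Steps 7-15: state stable at prey=1, pred=1 (no change)
No extinction within 15 steps

Answer: 16 both-alive 1 1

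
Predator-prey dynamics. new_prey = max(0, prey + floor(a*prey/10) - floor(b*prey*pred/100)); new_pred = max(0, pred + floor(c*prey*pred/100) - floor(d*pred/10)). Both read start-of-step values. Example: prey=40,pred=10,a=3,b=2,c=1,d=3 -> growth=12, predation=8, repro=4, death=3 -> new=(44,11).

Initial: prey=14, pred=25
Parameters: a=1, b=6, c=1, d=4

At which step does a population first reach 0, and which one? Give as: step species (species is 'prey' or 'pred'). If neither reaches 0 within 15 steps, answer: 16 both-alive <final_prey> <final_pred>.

Answer: 1 prey

Derivation:
Step 1: prey: 14+1-21=0; pred: 25+3-10=18
First extinction: prey at step 1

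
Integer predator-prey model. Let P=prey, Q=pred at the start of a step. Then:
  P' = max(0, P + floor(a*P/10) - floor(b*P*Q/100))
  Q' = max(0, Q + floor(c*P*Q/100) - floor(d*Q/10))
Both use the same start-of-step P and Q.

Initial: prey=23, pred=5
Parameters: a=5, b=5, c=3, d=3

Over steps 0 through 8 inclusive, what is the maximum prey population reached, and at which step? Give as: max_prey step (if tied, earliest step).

Step 1: prey: 23+11-5=29; pred: 5+3-1=7
Step 2: prey: 29+14-10=33; pred: 7+6-2=11
Step 3: prey: 33+16-18=31; pred: 11+10-3=18
Step 4: prey: 31+15-27=19; pred: 18+16-5=29
Step 5: prey: 19+9-27=1; pred: 29+16-8=37
Step 6: prey: 1+0-1=0; pred: 37+1-11=27
Step 7: prey: 0+0-0=0; pred: 27+0-8=19
Step 8: prey: 0+0-0=0; pred: 19+0-5=14
Max prey = 33 at step 2

Answer: 33 2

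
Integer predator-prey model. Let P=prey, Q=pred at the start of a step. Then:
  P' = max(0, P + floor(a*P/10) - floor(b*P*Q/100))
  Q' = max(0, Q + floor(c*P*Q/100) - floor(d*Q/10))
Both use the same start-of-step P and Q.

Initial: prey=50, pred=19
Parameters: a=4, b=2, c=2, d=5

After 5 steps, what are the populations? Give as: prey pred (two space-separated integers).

Step 1: prey: 50+20-19=51; pred: 19+19-9=29
Step 2: prey: 51+20-29=42; pred: 29+29-14=44
Step 3: prey: 42+16-36=22; pred: 44+36-22=58
Step 4: prey: 22+8-25=5; pred: 58+25-29=54
Step 5: prey: 5+2-5=2; pred: 54+5-27=32

Answer: 2 32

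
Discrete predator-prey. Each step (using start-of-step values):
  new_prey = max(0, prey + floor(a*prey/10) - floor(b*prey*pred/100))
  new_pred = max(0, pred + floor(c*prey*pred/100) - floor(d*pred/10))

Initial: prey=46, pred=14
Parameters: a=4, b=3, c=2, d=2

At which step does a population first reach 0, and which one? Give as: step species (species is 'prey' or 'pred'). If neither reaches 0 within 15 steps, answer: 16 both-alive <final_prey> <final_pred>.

Answer: 4 prey

Derivation:
Step 1: prey: 46+18-19=45; pred: 14+12-2=24
Step 2: prey: 45+18-32=31; pred: 24+21-4=41
Step 3: prey: 31+12-38=5; pred: 41+25-8=58
Step 4: prey: 5+2-8=0; pred: 58+5-11=52
First extinction: prey at step 4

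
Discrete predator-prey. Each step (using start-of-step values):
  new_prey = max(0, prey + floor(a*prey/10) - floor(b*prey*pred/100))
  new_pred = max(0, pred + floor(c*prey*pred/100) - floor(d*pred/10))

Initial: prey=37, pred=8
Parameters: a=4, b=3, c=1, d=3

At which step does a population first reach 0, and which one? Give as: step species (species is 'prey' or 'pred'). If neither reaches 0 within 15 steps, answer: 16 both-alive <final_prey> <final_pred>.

Answer: 16 both-alive 8 5

Derivation:
Step 1: prey: 37+14-8=43; pred: 8+2-2=8
Step 2: prey: 43+17-10=50; pred: 8+3-2=9
Step 3: prey: 50+20-13=57; pred: 9+4-2=11
Step 4: prey: 57+22-18=61; pred: 11+6-3=14
Step 5: prey: 61+24-25=60; pred: 14+8-4=18
Step 6: prey: 60+24-32=52; pred: 18+10-5=23
Step 7: prey: 52+20-35=37; pred: 23+11-6=28
Step 8: prey: 37+14-31=20; pred: 28+10-8=30
Step 9: prey: 20+8-18=10; pred: 30+6-9=27
Step 10: prey: 10+4-8=6; pred: 27+2-8=21
Step 11: prey: 6+2-3=5; pred: 21+1-6=16
Step 12: prey: 5+2-2=5; pred: 16+0-4=12
Step 13: prey: 5+2-1=6; pred: 12+0-3=9
Step 14: prey: 6+2-1=7; pred: 9+0-2=7
Step 15: prey: 7+2-1=8; pred: 7+0-2=5
No extinction within 15 steps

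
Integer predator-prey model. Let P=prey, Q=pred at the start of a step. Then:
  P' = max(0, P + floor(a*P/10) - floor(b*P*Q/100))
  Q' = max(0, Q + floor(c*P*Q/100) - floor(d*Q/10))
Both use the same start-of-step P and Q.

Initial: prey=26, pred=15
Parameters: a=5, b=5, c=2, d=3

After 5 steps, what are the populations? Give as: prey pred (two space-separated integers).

Answer: 3 12

Derivation:
Step 1: prey: 26+13-19=20; pred: 15+7-4=18
Step 2: prey: 20+10-18=12; pred: 18+7-5=20
Step 3: prey: 12+6-12=6; pred: 20+4-6=18
Step 4: prey: 6+3-5=4; pred: 18+2-5=15
Step 5: prey: 4+2-3=3; pred: 15+1-4=12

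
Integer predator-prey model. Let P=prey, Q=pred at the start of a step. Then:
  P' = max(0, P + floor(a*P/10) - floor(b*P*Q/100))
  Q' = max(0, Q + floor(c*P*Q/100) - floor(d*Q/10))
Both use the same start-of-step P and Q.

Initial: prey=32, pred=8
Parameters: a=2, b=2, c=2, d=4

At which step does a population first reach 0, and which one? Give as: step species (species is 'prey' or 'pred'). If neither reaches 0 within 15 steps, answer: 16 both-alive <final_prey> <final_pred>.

Step 1: prey: 32+6-5=33; pred: 8+5-3=10
Step 2: prey: 33+6-6=33; pred: 10+6-4=12
Step 3: prey: 33+6-7=32; pred: 12+7-4=15
Step 4: prey: 32+6-9=29; pred: 15+9-6=18
Step 5: prey: 29+5-10=24; pred: 18+10-7=21
Step 6: prey: 24+4-10=18; pred: 21+10-8=23
Step 7: prey: 18+3-8=13; pred: 23+8-9=22
Step 8: prey: 13+2-5=10; pred: 22+5-8=19
Step 9: prey: 10+2-3=9; pred: 19+3-7=15
Step 10: prey: 9+1-2=8; pred: 15+2-6=11
Step 11: prey: 8+1-1=8; pred: 11+1-4=8
Step 12: prey: 8+1-1=8; pred: 8+1-3=6
Step 13: prey: 8+1-0=9; pred: 6+0-2=4
Step 14: prey: 9+1-0=10; pred: 4+0-1=3
Step 15: prey: 10+2-0=12; pred: 3+0-1=2
No extinction within 15 steps

Answer: 16 both-alive 12 2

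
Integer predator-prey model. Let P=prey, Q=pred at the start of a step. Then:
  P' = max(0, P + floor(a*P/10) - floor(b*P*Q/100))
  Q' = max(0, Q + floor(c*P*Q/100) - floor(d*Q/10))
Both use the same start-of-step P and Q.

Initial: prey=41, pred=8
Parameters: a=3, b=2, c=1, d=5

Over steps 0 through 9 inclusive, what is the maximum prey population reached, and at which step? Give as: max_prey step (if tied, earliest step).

Answer: 96 7

Derivation:
Step 1: prey: 41+12-6=47; pred: 8+3-4=7
Step 2: prey: 47+14-6=55; pred: 7+3-3=7
Step 3: prey: 55+16-7=64; pred: 7+3-3=7
Step 4: prey: 64+19-8=75; pred: 7+4-3=8
Step 5: prey: 75+22-12=85; pred: 8+6-4=10
Step 6: prey: 85+25-17=93; pred: 10+8-5=13
Step 7: prey: 93+27-24=96; pred: 13+12-6=19
Step 8: prey: 96+28-36=88; pred: 19+18-9=28
Step 9: prey: 88+26-49=65; pred: 28+24-14=38
Max prey = 96 at step 7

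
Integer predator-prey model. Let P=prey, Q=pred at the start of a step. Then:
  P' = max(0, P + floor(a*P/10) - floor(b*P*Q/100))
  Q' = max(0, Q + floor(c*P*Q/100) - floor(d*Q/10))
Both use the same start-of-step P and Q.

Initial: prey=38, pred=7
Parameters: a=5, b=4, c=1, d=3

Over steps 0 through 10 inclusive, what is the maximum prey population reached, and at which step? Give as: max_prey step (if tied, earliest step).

Answer: 74 4

Derivation:
Step 1: prey: 38+19-10=47; pred: 7+2-2=7
Step 2: prey: 47+23-13=57; pred: 7+3-2=8
Step 3: prey: 57+28-18=67; pred: 8+4-2=10
Step 4: prey: 67+33-26=74; pred: 10+6-3=13
Step 5: prey: 74+37-38=73; pred: 13+9-3=19
Step 6: prey: 73+36-55=54; pred: 19+13-5=27
Step 7: prey: 54+27-58=23; pred: 27+14-8=33
Step 8: prey: 23+11-30=4; pred: 33+7-9=31
Step 9: prey: 4+2-4=2; pred: 31+1-9=23
Step 10: prey: 2+1-1=2; pred: 23+0-6=17
Max prey = 74 at step 4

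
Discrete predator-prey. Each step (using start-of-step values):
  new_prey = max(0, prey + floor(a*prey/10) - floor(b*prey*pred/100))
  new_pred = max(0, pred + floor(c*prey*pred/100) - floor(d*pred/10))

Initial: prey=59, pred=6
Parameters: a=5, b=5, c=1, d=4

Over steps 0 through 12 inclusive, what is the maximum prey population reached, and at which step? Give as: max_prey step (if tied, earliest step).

Step 1: prey: 59+29-17=71; pred: 6+3-2=7
Step 2: prey: 71+35-24=82; pred: 7+4-2=9
Step 3: prey: 82+41-36=87; pred: 9+7-3=13
Step 4: prey: 87+43-56=74; pred: 13+11-5=19
Step 5: prey: 74+37-70=41; pred: 19+14-7=26
Step 6: prey: 41+20-53=8; pred: 26+10-10=26
Step 7: prey: 8+4-10=2; pred: 26+2-10=18
Step 8: prey: 2+1-1=2; pred: 18+0-7=11
Step 9: prey: 2+1-1=2; pred: 11+0-4=7
Step 10: prey: 2+1-0=3; pred: 7+0-2=5
Step 11: prey: 3+1-0=4; pred: 5+0-2=3
Step 12: prey: 4+2-0=6; pred: 3+0-1=2
Max prey = 87 at step 3

Answer: 87 3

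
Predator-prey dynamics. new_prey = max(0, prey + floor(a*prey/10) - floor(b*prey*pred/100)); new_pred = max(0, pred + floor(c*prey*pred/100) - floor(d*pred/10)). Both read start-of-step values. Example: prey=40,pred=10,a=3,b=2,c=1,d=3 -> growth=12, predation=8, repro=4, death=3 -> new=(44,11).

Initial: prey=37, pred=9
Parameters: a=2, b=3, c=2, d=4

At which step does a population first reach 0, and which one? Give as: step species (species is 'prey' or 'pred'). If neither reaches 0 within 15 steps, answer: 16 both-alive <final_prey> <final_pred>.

Answer: 16 both-alive 14 2

Derivation:
Step 1: prey: 37+7-9=35; pred: 9+6-3=12
Step 2: prey: 35+7-12=30; pred: 12+8-4=16
Step 3: prey: 30+6-14=22; pred: 16+9-6=19
Step 4: prey: 22+4-12=14; pred: 19+8-7=20
Step 5: prey: 14+2-8=8; pred: 20+5-8=17
Step 6: prey: 8+1-4=5; pred: 17+2-6=13
Step 7: prey: 5+1-1=5; pred: 13+1-5=9
Step 8: prey: 5+1-1=5; pred: 9+0-3=6
Step 9: prey: 5+1-0=6; pred: 6+0-2=4
Step 10: prey: 6+1-0=7; pred: 4+0-1=3
Step 11: prey: 7+1-0=8; pred: 3+0-1=2
Step 12: prey: 8+1-0=9; pred: 2+0-0=2
Step 13: prey: 9+1-0=10; pred: 2+0-0=2
Step 14: prey: 10+2-0=12; pred: 2+0-0=2
Step 15: prey: 12+2-0=14; pred: 2+0-0=2
No extinction within 15 steps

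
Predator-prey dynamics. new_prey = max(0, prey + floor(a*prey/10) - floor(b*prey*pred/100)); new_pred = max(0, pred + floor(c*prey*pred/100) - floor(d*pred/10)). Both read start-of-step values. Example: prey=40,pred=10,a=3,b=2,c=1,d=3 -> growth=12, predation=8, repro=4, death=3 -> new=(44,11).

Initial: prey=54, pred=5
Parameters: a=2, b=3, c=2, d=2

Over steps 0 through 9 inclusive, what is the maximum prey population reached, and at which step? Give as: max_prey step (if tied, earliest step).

Answer: 56 1

Derivation:
Step 1: prey: 54+10-8=56; pred: 5+5-1=9
Step 2: prey: 56+11-15=52; pred: 9+10-1=18
Step 3: prey: 52+10-28=34; pred: 18+18-3=33
Step 4: prey: 34+6-33=7; pred: 33+22-6=49
Step 5: prey: 7+1-10=0; pred: 49+6-9=46
Step 6: prey: 0+0-0=0; pred: 46+0-9=37
Step 7: prey: 0+0-0=0; pred: 37+0-7=30
Step 8: prey: 0+0-0=0; pred: 30+0-6=24
Step 9: prey: 0+0-0=0; pred: 24+0-4=20
Max prey = 56 at step 1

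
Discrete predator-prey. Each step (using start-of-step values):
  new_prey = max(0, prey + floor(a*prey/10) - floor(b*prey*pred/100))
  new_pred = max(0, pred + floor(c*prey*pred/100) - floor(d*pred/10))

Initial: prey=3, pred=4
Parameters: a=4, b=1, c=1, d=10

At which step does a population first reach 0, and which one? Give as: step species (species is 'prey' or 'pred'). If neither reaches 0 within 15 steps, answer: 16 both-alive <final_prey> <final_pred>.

Step 1: prey: 3+1-0=4; pred: 4+0-4=0
First extinction: pred at step 1

Answer: 1 pred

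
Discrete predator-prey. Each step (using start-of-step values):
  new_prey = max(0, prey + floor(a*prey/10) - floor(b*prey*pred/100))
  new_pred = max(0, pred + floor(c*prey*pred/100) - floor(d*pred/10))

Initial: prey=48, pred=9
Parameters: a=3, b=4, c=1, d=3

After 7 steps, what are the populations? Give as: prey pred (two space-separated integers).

Step 1: prey: 48+14-17=45; pred: 9+4-2=11
Step 2: prey: 45+13-19=39; pred: 11+4-3=12
Step 3: prey: 39+11-18=32; pred: 12+4-3=13
Step 4: prey: 32+9-16=25; pred: 13+4-3=14
Step 5: prey: 25+7-14=18; pred: 14+3-4=13
Step 6: prey: 18+5-9=14; pred: 13+2-3=12
Step 7: prey: 14+4-6=12; pred: 12+1-3=10

Answer: 12 10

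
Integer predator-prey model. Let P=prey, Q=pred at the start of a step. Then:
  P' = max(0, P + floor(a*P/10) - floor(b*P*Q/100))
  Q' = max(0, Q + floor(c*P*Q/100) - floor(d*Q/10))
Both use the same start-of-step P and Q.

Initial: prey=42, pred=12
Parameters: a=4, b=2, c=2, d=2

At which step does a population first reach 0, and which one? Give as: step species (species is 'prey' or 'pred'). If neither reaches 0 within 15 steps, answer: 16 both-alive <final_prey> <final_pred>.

Step 1: prey: 42+16-10=48; pred: 12+10-2=20
Step 2: prey: 48+19-19=48; pred: 20+19-4=35
Step 3: prey: 48+19-33=34; pred: 35+33-7=61
Step 4: prey: 34+13-41=6; pred: 61+41-12=90
Step 5: prey: 6+2-10=0; pred: 90+10-18=82
First extinction: prey at step 5

Answer: 5 prey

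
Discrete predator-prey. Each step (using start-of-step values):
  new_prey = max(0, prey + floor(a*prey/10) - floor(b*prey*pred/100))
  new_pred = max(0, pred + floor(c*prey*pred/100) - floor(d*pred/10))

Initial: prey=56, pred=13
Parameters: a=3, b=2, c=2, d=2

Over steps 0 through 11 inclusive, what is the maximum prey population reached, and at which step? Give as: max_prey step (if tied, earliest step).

Step 1: prey: 56+16-14=58; pred: 13+14-2=25
Step 2: prey: 58+17-29=46; pred: 25+29-5=49
Step 3: prey: 46+13-45=14; pred: 49+45-9=85
Step 4: prey: 14+4-23=0; pred: 85+23-17=91
Step 5: prey: 0+0-0=0; pred: 91+0-18=73
Step 6: prey: 0+0-0=0; pred: 73+0-14=59
Step 7: prey: 0+0-0=0; pred: 59+0-11=48
Step 8: prey: 0+0-0=0; pred: 48+0-9=39
Step 9: prey: 0+0-0=0; pred: 39+0-7=32
Step 10: prey: 0+0-0=0; pred: 32+0-6=26
Step 11: prey: 0+0-0=0; pred: 26+0-5=21
Max prey = 58 at step 1

Answer: 58 1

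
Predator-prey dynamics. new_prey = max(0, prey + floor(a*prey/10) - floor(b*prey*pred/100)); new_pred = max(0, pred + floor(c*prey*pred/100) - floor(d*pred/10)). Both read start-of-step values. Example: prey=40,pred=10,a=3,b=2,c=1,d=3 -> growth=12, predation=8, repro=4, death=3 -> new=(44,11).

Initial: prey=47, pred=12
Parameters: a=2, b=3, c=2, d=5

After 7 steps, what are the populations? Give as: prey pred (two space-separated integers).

Answer: 5 4

Derivation:
Step 1: prey: 47+9-16=40; pred: 12+11-6=17
Step 2: prey: 40+8-20=28; pred: 17+13-8=22
Step 3: prey: 28+5-18=15; pred: 22+12-11=23
Step 4: prey: 15+3-10=8; pred: 23+6-11=18
Step 5: prey: 8+1-4=5; pred: 18+2-9=11
Step 6: prey: 5+1-1=5; pred: 11+1-5=7
Step 7: prey: 5+1-1=5; pred: 7+0-3=4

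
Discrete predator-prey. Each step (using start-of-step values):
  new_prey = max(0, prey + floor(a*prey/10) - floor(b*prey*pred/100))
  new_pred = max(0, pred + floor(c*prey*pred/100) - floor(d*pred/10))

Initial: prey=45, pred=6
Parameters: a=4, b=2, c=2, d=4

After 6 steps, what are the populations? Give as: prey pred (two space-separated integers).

Answer: 0 76

Derivation:
Step 1: prey: 45+18-5=58; pred: 6+5-2=9
Step 2: prey: 58+23-10=71; pred: 9+10-3=16
Step 3: prey: 71+28-22=77; pred: 16+22-6=32
Step 4: prey: 77+30-49=58; pred: 32+49-12=69
Step 5: prey: 58+23-80=1; pred: 69+80-27=122
Step 6: prey: 1+0-2=0; pred: 122+2-48=76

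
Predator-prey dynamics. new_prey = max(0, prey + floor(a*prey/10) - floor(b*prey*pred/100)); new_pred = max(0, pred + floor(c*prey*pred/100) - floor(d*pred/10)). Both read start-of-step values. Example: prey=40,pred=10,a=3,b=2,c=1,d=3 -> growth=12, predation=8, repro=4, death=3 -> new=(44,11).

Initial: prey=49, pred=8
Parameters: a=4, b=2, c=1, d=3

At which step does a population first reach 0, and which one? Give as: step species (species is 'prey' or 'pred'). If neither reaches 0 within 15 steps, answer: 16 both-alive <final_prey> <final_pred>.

Answer: 8 prey

Derivation:
Step 1: prey: 49+19-7=61; pred: 8+3-2=9
Step 2: prey: 61+24-10=75; pred: 9+5-2=12
Step 3: prey: 75+30-18=87; pred: 12+9-3=18
Step 4: prey: 87+34-31=90; pred: 18+15-5=28
Step 5: prey: 90+36-50=76; pred: 28+25-8=45
Step 6: prey: 76+30-68=38; pred: 45+34-13=66
Step 7: prey: 38+15-50=3; pred: 66+25-19=72
Step 8: prey: 3+1-4=0; pred: 72+2-21=53
First extinction: prey at step 8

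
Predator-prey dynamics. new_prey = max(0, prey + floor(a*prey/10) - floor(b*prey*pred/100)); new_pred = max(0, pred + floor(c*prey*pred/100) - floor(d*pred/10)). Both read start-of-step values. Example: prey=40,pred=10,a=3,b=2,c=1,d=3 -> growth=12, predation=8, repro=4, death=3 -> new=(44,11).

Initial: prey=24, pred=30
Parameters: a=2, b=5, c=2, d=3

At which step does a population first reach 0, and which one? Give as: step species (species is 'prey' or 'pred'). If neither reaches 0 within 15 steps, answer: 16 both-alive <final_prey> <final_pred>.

Step 1: prey: 24+4-36=0; pred: 30+14-9=35
First extinction: prey at step 1

Answer: 1 prey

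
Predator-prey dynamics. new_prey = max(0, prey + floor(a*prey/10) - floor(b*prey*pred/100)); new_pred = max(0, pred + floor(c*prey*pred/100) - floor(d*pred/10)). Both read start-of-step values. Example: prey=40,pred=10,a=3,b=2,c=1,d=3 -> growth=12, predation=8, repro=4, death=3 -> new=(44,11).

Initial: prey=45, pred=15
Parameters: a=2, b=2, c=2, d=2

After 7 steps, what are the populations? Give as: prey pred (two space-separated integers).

Step 1: prey: 45+9-13=41; pred: 15+13-3=25
Step 2: prey: 41+8-20=29; pred: 25+20-5=40
Step 3: prey: 29+5-23=11; pred: 40+23-8=55
Step 4: prey: 11+2-12=1; pred: 55+12-11=56
Step 5: prey: 1+0-1=0; pred: 56+1-11=46
Step 6: prey: 0+0-0=0; pred: 46+0-9=37
Step 7: prey: 0+0-0=0; pred: 37+0-7=30

Answer: 0 30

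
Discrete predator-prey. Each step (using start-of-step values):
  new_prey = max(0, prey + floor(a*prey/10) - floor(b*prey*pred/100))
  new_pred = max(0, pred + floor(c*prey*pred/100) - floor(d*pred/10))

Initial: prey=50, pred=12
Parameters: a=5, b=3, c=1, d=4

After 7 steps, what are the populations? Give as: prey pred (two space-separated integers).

Step 1: prey: 50+25-18=57; pred: 12+6-4=14
Step 2: prey: 57+28-23=62; pred: 14+7-5=16
Step 3: prey: 62+31-29=64; pred: 16+9-6=19
Step 4: prey: 64+32-36=60; pred: 19+12-7=24
Step 5: prey: 60+30-43=47; pred: 24+14-9=29
Step 6: prey: 47+23-40=30; pred: 29+13-11=31
Step 7: prey: 30+15-27=18; pred: 31+9-12=28

Answer: 18 28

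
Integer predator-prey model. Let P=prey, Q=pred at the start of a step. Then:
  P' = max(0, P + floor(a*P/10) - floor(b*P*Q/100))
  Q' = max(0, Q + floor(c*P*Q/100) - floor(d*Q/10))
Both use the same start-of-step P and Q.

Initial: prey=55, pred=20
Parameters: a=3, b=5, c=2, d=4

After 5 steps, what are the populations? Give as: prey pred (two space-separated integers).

Step 1: prey: 55+16-55=16; pred: 20+22-8=34
Step 2: prey: 16+4-27=0; pred: 34+10-13=31
Step 3: prey: 0+0-0=0; pred: 31+0-12=19
Step 4: prey: 0+0-0=0; pred: 19+0-7=12
Step 5: prey: 0+0-0=0; pred: 12+0-4=8

Answer: 0 8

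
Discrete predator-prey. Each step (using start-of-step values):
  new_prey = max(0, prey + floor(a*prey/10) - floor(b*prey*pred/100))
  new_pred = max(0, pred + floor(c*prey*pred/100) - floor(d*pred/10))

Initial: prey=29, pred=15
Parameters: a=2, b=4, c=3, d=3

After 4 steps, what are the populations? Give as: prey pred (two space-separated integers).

Answer: 0 17

Derivation:
Step 1: prey: 29+5-17=17; pred: 15+13-4=24
Step 2: prey: 17+3-16=4; pred: 24+12-7=29
Step 3: prey: 4+0-4=0; pred: 29+3-8=24
Step 4: prey: 0+0-0=0; pred: 24+0-7=17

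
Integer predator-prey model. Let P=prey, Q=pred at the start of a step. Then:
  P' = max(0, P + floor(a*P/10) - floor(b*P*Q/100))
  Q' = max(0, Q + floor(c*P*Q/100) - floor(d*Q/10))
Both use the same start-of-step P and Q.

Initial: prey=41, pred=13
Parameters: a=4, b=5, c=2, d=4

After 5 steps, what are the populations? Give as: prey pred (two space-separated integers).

Step 1: prey: 41+16-26=31; pred: 13+10-5=18
Step 2: prey: 31+12-27=16; pred: 18+11-7=22
Step 3: prey: 16+6-17=5; pred: 22+7-8=21
Step 4: prey: 5+2-5=2; pred: 21+2-8=15
Step 5: prey: 2+0-1=1; pred: 15+0-6=9

Answer: 1 9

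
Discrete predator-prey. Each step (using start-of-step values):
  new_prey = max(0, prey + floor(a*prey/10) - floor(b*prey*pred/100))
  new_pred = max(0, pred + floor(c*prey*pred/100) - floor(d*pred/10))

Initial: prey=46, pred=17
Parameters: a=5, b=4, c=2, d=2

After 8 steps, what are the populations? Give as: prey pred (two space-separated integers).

Step 1: prey: 46+23-31=38; pred: 17+15-3=29
Step 2: prey: 38+19-44=13; pred: 29+22-5=46
Step 3: prey: 13+6-23=0; pred: 46+11-9=48
Step 4: prey: 0+0-0=0; pred: 48+0-9=39
Step 5: prey: 0+0-0=0; pred: 39+0-7=32
Step 6: prey: 0+0-0=0; pred: 32+0-6=26
Step 7: prey: 0+0-0=0; pred: 26+0-5=21
Step 8: prey: 0+0-0=0; pred: 21+0-4=17

Answer: 0 17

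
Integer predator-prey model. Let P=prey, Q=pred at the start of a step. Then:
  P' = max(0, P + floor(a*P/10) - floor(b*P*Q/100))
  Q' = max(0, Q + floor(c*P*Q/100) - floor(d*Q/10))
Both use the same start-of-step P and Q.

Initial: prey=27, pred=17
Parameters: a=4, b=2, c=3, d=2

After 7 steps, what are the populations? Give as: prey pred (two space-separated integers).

Answer: 0 41

Derivation:
Step 1: prey: 27+10-9=28; pred: 17+13-3=27
Step 2: prey: 28+11-15=24; pred: 27+22-5=44
Step 3: prey: 24+9-21=12; pred: 44+31-8=67
Step 4: prey: 12+4-16=0; pred: 67+24-13=78
Step 5: prey: 0+0-0=0; pred: 78+0-15=63
Step 6: prey: 0+0-0=0; pred: 63+0-12=51
Step 7: prey: 0+0-0=0; pred: 51+0-10=41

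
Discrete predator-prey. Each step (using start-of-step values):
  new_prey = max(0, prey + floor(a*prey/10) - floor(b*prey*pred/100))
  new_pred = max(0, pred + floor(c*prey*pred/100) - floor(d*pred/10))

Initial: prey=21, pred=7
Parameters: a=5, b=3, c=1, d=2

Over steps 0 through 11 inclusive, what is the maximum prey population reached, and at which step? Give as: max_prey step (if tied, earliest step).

Answer: 76 6

Derivation:
Step 1: prey: 21+10-4=27; pred: 7+1-1=7
Step 2: prey: 27+13-5=35; pred: 7+1-1=7
Step 3: prey: 35+17-7=45; pred: 7+2-1=8
Step 4: prey: 45+22-10=57; pred: 8+3-1=10
Step 5: prey: 57+28-17=68; pred: 10+5-2=13
Step 6: prey: 68+34-26=76; pred: 13+8-2=19
Step 7: prey: 76+38-43=71; pred: 19+14-3=30
Step 8: prey: 71+35-63=43; pred: 30+21-6=45
Step 9: prey: 43+21-58=6; pred: 45+19-9=55
Step 10: prey: 6+3-9=0; pred: 55+3-11=47
Step 11: prey: 0+0-0=0; pred: 47+0-9=38
Max prey = 76 at step 6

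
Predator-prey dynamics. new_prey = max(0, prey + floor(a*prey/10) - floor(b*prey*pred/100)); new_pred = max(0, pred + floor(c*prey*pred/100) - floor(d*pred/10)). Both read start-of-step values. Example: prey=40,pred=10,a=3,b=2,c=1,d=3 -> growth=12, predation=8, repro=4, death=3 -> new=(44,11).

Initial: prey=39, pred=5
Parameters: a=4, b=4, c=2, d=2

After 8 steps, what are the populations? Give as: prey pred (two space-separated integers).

Step 1: prey: 39+15-7=47; pred: 5+3-1=7
Step 2: prey: 47+18-13=52; pred: 7+6-1=12
Step 3: prey: 52+20-24=48; pred: 12+12-2=22
Step 4: prey: 48+19-42=25; pred: 22+21-4=39
Step 5: prey: 25+10-39=0; pred: 39+19-7=51
Step 6: prey: 0+0-0=0; pred: 51+0-10=41
Step 7: prey: 0+0-0=0; pred: 41+0-8=33
Step 8: prey: 0+0-0=0; pred: 33+0-6=27

Answer: 0 27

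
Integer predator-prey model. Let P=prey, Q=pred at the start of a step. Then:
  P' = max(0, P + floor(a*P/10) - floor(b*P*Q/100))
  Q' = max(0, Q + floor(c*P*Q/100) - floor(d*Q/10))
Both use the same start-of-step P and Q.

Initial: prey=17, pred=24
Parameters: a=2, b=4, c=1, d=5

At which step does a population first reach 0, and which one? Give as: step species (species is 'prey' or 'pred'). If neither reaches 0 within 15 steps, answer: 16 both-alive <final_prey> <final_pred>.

Step 1: prey: 17+3-16=4; pred: 24+4-12=16
Step 2: prey: 4+0-2=2; pred: 16+0-8=8
Step 3: prey: 2+0-0=2; pred: 8+0-4=4
Step 4: prey: 2+0-0=2; pred: 4+0-2=2
Step 5: prey: 2+0-0=2; pred: 2+0-1=1
Step 6: prey: 2+0-0=2; pred: 1+0-0=1
Steps 7-15: state stable at prey=2, pred=1 (no change)
No extinction within 15 steps

Answer: 16 both-alive 2 1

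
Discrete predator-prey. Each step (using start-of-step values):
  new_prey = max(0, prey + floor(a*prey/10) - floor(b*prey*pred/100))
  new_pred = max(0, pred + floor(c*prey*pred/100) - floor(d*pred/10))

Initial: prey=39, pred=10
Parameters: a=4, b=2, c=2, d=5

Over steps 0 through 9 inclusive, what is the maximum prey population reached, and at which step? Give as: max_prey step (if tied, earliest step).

Answer: 57 3

Derivation:
Step 1: prey: 39+15-7=47; pred: 10+7-5=12
Step 2: prey: 47+18-11=54; pred: 12+11-6=17
Step 3: prey: 54+21-18=57; pred: 17+18-8=27
Step 4: prey: 57+22-30=49; pred: 27+30-13=44
Step 5: prey: 49+19-43=25; pred: 44+43-22=65
Step 6: prey: 25+10-32=3; pred: 65+32-32=65
Step 7: prey: 3+1-3=1; pred: 65+3-32=36
Step 8: prey: 1+0-0=1; pred: 36+0-18=18
Step 9: prey: 1+0-0=1; pred: 18+0-9=9
Max prey = 57 at step 3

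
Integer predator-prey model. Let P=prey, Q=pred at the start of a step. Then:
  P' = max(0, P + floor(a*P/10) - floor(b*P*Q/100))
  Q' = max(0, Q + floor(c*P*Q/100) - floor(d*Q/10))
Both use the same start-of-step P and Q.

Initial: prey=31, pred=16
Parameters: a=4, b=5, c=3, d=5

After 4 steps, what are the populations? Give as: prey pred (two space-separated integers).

Answer: 1 8

Derivation:
Step 1: prey: 31+12-24=19; pred: 16+14-8=22
Step 2: prey: 19+7-20=6; pred: 22+12-11=23
Step 3: prey: 6+2-6=2; pred: 23+4-11=16
Step 4: prey: 2+0-1=1; pred: 16+0-8=8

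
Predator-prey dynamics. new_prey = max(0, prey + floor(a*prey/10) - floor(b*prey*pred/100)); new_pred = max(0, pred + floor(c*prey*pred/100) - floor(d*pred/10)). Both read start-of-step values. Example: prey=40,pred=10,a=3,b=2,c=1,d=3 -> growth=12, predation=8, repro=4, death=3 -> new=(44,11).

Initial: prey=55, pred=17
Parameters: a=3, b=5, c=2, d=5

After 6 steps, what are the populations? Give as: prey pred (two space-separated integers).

Answer: 0 2

Derivation:
Step 1: prey: 55+16-46=25; pred: 17+18-8=27
Step 2: prey: 25+7-33=0; pred: 27+13-13=27
Step 3: prey: 0+0-0=0; pred: 27+0-13=14
Step 4: prey: 0+0-0=0; pred: 14+0-7=7
Step 5: prey: 0+0-0=0; pred: 7+0-3=4
Step 6: prey: 0+0-0=0; pred: 4+0-2=2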